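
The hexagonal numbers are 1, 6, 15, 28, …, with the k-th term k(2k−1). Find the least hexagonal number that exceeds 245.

Solve n(2n−1) > 245 for integer n.
The largest n with value ≤ 245 is 11 (since 231 ≤ 245 < 276), so the first above is n = 12, value 276.

276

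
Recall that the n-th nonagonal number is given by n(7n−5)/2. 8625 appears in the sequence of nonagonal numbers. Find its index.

50

Set n(7n−5)/2 = 8625, giving 7n² − 5n − 17250 = 0.
The discriminant is 25 + 56·8625 = 483025, and √483025 = 695.
So n = (5 + 695) / 14 = 700/14 = 50.
Check: 50·(7·50 − 5)/2 = 8625. ✓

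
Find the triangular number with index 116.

6786

116·117/2 = 13572/2 = 6786.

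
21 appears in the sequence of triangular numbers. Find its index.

Set n(n+1)/2 = 21, giving n² + n − 42 = 0.
The discriminant is 1 + 8·21 = 169, and √169 = 13.
So n = (-1 + 13) / 2 = 12/2 = 6.

6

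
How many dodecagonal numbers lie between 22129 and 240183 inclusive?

153

The n-th dodecagonal number is n(5n−4).
Smallest index with value ≥ 22129: n = 67 (giving 22177).
Largest index with value ≤ 240183: n = 219 (giving 238929).
Indices 67 through 219: 153 terms.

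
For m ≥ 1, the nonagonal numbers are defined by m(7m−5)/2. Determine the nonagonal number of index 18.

1089

18·(7·18 − 5)/2 = 18·121/2 = 1089.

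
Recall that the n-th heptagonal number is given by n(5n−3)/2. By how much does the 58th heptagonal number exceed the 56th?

58·(5·58 − 3)/2 = 8323 and 56·(5·56 − 3)/2 = 7756.
Difference: 8323 − 7756 = 567.

567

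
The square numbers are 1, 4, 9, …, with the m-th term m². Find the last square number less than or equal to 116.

Solve n² ≤ 116 for integer n.
n = 10 gives 100 ≤ 116, while n = 11 gives 121 > 116; so the answer is 100.

100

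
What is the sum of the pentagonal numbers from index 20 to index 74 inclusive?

201740

Σ i(3i−1)/2 = (3Σi² − Σi) / 2 over i = 20..74.
Σi = 2775 − 190 = 2585 and Σi² = 137825 − 2470 = 135355.
(3·135355 − 1·2585) / 2 = 403480/2 = 201740.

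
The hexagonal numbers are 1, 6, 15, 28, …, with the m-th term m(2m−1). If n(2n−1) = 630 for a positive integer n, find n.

18

Set n(2n−1) = 630, giving 2n² − n − 630 = 0.
The discriminant is 1 + 8·630 = 5041, and √5041 = 71.
So n = (1 + 71) / 4 = 72/4 = 18.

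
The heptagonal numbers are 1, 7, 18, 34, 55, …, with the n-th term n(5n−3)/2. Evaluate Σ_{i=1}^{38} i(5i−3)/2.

Σ i(5i−3)/2 = (5Σi² − 3Σi) / 2 over i = 1..38.
Σi = 741 and Σi² = 19019.
(5·19019 − 3·741) / 2 = 92872/2 = 46436.

46436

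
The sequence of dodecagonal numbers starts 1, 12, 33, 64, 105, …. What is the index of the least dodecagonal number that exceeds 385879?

Solve n(5n−4) > 385879 for integer n.
The largest n with value ≤ 385879 is 278 (since 385308 ≤ 385879 < 388089), so the first above is n = 279, value 388089.

279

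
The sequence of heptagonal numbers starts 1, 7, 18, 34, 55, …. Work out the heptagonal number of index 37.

3367

The 37th heptagonal number is n(5n−3)/2 with n = 37.
37·(5·37 − 3)/2 = 37·182/2 = 37·91 = 3367.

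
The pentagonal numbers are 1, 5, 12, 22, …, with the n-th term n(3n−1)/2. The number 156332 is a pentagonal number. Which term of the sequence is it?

Set n(3n−1)/2 = 156332, giving 3n² − n − 312664 = 0.
The discriminant is 1 + 24·156332 = 3751969, and √3751969 = 1937.
So n = (1 + 1937) / 6 = 1938/6 = 323.

323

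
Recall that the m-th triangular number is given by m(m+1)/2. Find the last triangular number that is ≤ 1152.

Solve n(n+1)/2 ≤ 1152 for integer n.
n = 47 gives 1128 ≤ 1152, while n = 48 gives 1176 > 1152; so the answer is 1128.

1128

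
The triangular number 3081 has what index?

78

Set n(n+1)/2 = 3081, giving n² + n − 6162 = 0.
The discriminant is 1 + 8·3081 = 24649, and √24649 = 157.
So n = (-1 + 157) / 2 = 156/2 = 78.
Check: 78·79/2 = 3081. ✓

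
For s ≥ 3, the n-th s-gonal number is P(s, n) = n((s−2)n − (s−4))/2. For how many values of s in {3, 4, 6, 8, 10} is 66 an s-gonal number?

2

s = 3: P(3, 11) = 66. ✓
s = 4: P(4, 8) = 64 and P(4, 9) = 81; 66 is not s-gonal.
s = 6: P(6, 6) = 66. ✓
s = 8: P(8, 5) = 65 and P(8, 6) = 96; 66 is not s-gonal.
s = 10: P(10, 4) = 52 and P(10, 5) = 85; 66 is not s-gonal.
Hits: s ∈ {3, 6} → 2.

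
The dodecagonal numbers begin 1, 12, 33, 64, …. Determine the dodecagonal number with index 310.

The 310th dodecagonal number is n(5n−4) with n = 310.
310·(5·310 − 4) = 310·1546 = 479260.

479260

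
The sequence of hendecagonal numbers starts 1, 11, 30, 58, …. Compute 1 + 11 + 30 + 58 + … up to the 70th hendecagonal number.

516880

Σ i(9i−7)/2 = (9Σi² − 7Σi) / 2 over i = 1..70.
Σi = 2485 and Σi² = 116795.
(9·116795 − 7·2485) / 2 = 1033760/2 = 516880.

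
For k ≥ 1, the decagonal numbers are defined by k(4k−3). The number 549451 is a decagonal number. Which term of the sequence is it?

371

Set n(4n−3) = 549451, giving 4n² − 3n − 549451 = 0.
The discriminant is 9 + 16·549451 = 8791225, and √8791225 = 2965.
So n = (3 + 2965) / 8 = 2968/8 = 371.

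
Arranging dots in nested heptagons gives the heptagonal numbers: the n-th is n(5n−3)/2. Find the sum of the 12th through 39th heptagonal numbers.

49014

Σ i(5i−3)/2 = (5Σi² − 3Σi) / 2 over i = 12..39.
Σi = 780 − 66 = 714 and Σi² = 20540 − 506 = 20034.
(5·20034 − 3·714) / 2 = 98028/2 = 49014.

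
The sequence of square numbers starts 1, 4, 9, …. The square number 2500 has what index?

50

We need n² = 2500, so n = √2500 = 50.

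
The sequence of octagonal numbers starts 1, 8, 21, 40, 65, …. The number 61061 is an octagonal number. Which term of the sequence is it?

143

Set n(3n−2) = 61061, giving 3n² − 2n − 61061 = 0.
The discriminant is 4 + 12·61061 = 732736, and √732736 = 856.
So n = (2 + 856) / 6 = 858/6 = 143.
Check: 143·(3·143 − 2) = 61061. ✓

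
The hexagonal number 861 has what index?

21

Set n(2n−1) = 861, giving 2n² − n − 861 = 0.
The discriminant is 1 + 8·861 = 6889, and √6889 = 83.
So n = (1 + 83) / 4 = 84/4 = 21.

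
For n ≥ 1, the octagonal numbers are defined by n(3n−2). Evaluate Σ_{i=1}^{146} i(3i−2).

3122721

Σ i(3i−2) = 3Σi² − 2Σi over i = 1..146.
Σi = 10731 and Σi² = 1048061.
3·1048061 − 2·10731 = 3122721.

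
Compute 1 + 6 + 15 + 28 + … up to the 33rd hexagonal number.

Σ i(2i−1) = 2Σi² − Σi over i = 1..33.
Σi = 561 and Σi² = 12529.
2·12529 − 1·561 = 24497.

24497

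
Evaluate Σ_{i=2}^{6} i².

90

Σ_{i=2}^{6} i² = 91 − 1 = 90.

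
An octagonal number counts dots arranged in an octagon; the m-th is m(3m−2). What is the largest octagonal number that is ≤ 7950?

7701

Solve n(3n−2) ≤ 7950 for integer n.
n = 51 gives 7701 ≤ 7950, while n = 52 gives 8008 > 7950; so the answer is 7701.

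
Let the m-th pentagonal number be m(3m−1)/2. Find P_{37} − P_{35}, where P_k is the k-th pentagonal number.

37·(3·37 − 1)/2 = 2035 and 35·(3·35 − 1)/2 = 1820.
Difference: 2035 − 1820 = 215.

215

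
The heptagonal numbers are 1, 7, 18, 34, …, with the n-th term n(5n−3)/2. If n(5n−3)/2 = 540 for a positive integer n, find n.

15

Set n(5n−3)/2 = 540, giving 5n² − 3n − 1080 = 0.
So n = (3 + 147) / 10 = 150/10 = 15.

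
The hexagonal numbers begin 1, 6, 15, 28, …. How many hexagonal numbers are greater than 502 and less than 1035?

The n-th hexagonal number is n(2n−1).
Smallest index with value > 502: n = 17 (giving 561).
Largest index with value < 1035: n = 22 (giving 946).
Indices 17 through 22: 6 terms.

6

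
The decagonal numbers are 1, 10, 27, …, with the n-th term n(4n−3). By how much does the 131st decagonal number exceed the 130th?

1041

Consecutive decagonal numbers differ by 8n − 7: here 8·131 − 7 = 1041.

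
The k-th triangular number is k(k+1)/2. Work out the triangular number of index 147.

10878

The 147th triangular number is n(n+1)/2 with n = 147.
147·148/2 = 21756/2 = 10878.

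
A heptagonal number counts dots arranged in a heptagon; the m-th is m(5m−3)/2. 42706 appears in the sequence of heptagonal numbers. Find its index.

131

Set n(5n−3)/2 = 42706, giving 5n² − 3n − 85412 = 0.
The discriminant is 9 + 40·42706 = 1708249, and √1708249 = 1307.
So n = (3 + 1307) / 10 = 1310/10 = 131.
Check: 131·(5·131 − 3)/2 = 42706. ✓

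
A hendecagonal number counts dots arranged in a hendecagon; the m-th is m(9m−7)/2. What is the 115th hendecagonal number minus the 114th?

Consecutive hendecagonal numbers differ by 9n − 8: here 9·115 − 8 = 1027.

1027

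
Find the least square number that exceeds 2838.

Solve n² > 2838 for integer n.
The largest n with value ≤ 2838 is 53 (since 2809 ≤ 2838 < 2916), so the first above is n = 54, value 2916.

2916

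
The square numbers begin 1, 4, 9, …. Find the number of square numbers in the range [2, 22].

The n-th square number is n².
Smallest index with value ≥ 2: n = 2 (giving 4).
Largest index with value ≤ 22: n = 4 (giving 16).
Indices 2 through 4: 3 terms.

3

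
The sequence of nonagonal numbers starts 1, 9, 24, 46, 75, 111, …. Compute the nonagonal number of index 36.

The 36th nonagonal number is n(7n−5)/2 with n = 36.
36·(7·36 − 5)/2 = 36·247/2 = 4446.

4446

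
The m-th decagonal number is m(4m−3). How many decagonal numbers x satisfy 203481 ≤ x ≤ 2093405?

The n-th decagonal number is n(4n−3).
Smallest index with value ≥ 203481: n = 226 (giving 203626).
Largest index with value ≤ 2093405: n = 723 (giving 2088747).
Indices 226 through 723: 498 terms.

498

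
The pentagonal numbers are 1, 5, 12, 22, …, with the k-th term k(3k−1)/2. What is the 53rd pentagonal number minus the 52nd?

Consecutive pentagonal numbers differ by 3n − 2: here 3·53 − 2 = 157.

157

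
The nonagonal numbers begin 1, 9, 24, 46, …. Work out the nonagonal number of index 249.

249·(7·249 − 5)/2 = 249·1738/2 = 249·869 = 216381.

216381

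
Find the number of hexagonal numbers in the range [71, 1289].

19

The n-th hexagonal number is n(2n−1).
Smallest index with value ≥ 71: n = 7 (giving 91).
Largest index with value ≤ 1289: n = 25 (giving 1225).
Indices 7 through 25: 19 terms.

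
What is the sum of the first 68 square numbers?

Σ_{i=1}^{68} i² = 68·69·137/6 = 107134.

107134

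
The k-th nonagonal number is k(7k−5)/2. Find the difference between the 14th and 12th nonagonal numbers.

177

14·(7·14 − 5)/2 = 651 and 12·(7·12 − 5)/2 = 474.
Difference: 651 − 474 = 177.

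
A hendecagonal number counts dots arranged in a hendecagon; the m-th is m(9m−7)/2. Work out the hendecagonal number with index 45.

8955

The 45th hendecagonal number is n(9n−7)/2 with n = 45.
45·(9·45 − 7)/2 = 45·398/2 = 45·199 = 8955.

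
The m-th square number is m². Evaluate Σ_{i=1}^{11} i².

Σ_{i=1}^{11} i² = 11·12·23/6 = 506.

506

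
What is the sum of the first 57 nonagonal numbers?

Σ i(7i−5)/2 = (7Σi² − 5Σi) / 2 over i = 1..57.
Σi = 1653 and Σi² = 63365.
(7·63365 − 5·1653) / 2 = 435290/2 = 217645.

217645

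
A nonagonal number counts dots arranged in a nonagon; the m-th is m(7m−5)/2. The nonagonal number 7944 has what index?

Set n(7n−5)/2 = 7944, giving 7n² − 5n − 15888 = 0.
So n = (5 + 667) / 14 = 672/14 = 48.
Check: 48·(7·48 − 5)/2 = 7944. ✓

48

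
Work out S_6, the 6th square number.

36

The 6th square number is n² with n = 6.
6² = 36.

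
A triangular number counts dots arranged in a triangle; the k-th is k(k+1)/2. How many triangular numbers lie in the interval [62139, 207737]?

The n-th triangular number is n(n+1)/2.
Smallest index with value ≥ 62139: n = 353 (giving 62481).
Largest index with value ≤ 207737: n = 644 (giving 207690).
Indices 353 through 644: 292 terms.

292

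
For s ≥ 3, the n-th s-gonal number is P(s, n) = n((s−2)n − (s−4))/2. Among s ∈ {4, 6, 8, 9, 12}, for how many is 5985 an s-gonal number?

s = 4: P(4, 77) = 5929 and P(4, 78) = 6084; 5985 is not s-gonal.
s = 6: P(6, 54) = 5778 and P(6, 55) = 5995; 5985 is not s-gonal.
s = 8: P(8, 45) = 5985. ✓
s = 9: P(9, 41) = 5781 and P(9, 42) = 6069; 5985 is not s-gonal.
s = 12: P(12, 35) = 5985. ✓
Hits: s ∈ {8, 12} → 2.

2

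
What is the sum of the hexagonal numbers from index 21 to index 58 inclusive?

126217

Σ i(2i−1) = 2Σi² − Σi over i = 21..58.
Σi = 1711 − 210 = 1501 and Σi² = 66729 − 2870 = 63859.
2·63859 − 1·1501 = 126217.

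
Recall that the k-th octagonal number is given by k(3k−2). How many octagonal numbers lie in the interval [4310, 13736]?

The n-th octagonal number is n(3n−2).
Smallest index with value ≥ 4310: n = 39 (giving 4485).
Largest index with value ≤ 13736: n = 68 (giving 13736).
Indices 39 through 68: 30 terms.

30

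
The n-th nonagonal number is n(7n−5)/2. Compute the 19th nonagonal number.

1216

The 19th nonagonal number is n(7n−5)/2 with n = 19.
19·(7·19 − 5)/2 = 19·128/2 = 19·64 = 1216.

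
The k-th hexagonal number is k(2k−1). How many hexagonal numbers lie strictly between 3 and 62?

The n-th hexagonal number is n(2n−1).
Smallest index with value > 3: n = 2 (giving 6).
Largest index with value < 62: n = 5 (giving 45).
Indices 2 through 5: 4 terms.

4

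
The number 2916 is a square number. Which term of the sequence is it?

54

We need n² = 2916, so n = √2916 = 54.
Check: 54² = 2916. ✓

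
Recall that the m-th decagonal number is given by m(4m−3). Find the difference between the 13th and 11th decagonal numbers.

13·(4·13 − 3) = 637 and 11·(4·11 − 3) = 451.
Difference: 637 − 451 = 186.

186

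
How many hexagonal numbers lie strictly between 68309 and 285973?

193

The n-th hexagonal number is n(2n−1).
Smallest index with value > 68309: n = 186 (giving 69006).
Largest index with value < 285973: n = 378 (giving 285390).
Indices 186 through 378: 193 terms.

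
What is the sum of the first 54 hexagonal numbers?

106425

Σ i(2i−1) = 2Σi² − Σi over i = 1..54.
Σi = 1485 and Σi² = 53955.
2·53955 − 1·1485 = 106425.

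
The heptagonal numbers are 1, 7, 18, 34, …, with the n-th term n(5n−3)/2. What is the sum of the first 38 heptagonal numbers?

46436

Σ i(5i−3)/2 = (5Σi² − 3Σi) / 2 over i = 1..38.
Σi = 741 and Σi² = 19019.
(5·19019 − 3·741) / 2 = 92872/2 = 46436.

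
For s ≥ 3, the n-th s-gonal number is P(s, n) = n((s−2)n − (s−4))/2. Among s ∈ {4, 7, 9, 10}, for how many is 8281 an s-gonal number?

2

s = 4: P(4, 91) = 8281. ✓
s = 7: P(7, 57) = 8037 and P(7, 58) = 8323; 8281 is not s-gonal.
s = 9: P(9, 49) = 8281. ✓
s = 10: P(10, 45) = 7965 and P(10, 46) = 8326; 8281 is not s-gonal.
Hits: s ∈ {4, 9} → 2.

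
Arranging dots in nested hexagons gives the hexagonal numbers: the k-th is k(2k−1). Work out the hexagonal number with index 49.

49·(2·49 − 1) = 49·97 = 4753.

4753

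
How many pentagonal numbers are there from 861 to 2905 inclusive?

The n-th pentagonal number is n(3n−1)/2.
Smallest index with value ≥ 861: n = 25 (giving 925).
Largest index with value ≤ 2905: n = 44 (giving 2882).
Indices 25 through 44: 20 terms.

20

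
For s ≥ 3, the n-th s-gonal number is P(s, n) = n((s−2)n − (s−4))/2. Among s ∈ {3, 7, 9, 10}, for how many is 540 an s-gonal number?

2

s = 3: P(3, 32) = 528 and P(3, 33) = 561; 540 is not s-gonal.
s = 7: P(7, 15) = 540. ✓
s = 9: P(9, 12) = 474 and P(9, 13) = 559; 540 is not s-gonal.
s = 10: P(10, 12) = 540. ✓
Hits: s ∈ {7, 10} → 2.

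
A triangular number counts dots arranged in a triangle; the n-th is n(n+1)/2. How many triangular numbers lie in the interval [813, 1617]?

The n-th triangular number is n(n+1)/2.
Smallest index with value ≥ 813: n = 40 (giving 820).
Largest index with value ≤ 1617: n = 56 (giving 1596).
Indices 40 through 56: 17 terms.

17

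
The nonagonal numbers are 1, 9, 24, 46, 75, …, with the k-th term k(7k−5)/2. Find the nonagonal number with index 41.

41·(7·41 − 5)/2 = 41·282/2 = 41·141 = 5781.

5781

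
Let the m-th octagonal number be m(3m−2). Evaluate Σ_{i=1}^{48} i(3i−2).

111720

Σ i(3i−2) = 3Σi² − 2Σi over i = 1..48.
Σi = 1176 and Σi² = 38024.
3·38024 − 2·1176 = 111720.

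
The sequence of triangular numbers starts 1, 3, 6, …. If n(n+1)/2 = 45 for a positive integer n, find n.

Set n(n+1)/2 = 45, giving n² + n − 90 = 0.
The discriminant is 1 + 8·45 = 361, and √361 = 19.
So n = (-1 + 19) / 2 = 18/2 = 9.
Check: 9·10/2 = 45. ✓

9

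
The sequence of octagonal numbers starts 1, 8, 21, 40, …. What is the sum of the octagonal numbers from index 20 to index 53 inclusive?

Σ i(3i−2) = 3Σi² − 2Σi over i = 20..53.
Σi = 1431 − 190 = 1241 and Σi² = 51039 − 2470 = 48569.
3·48569 − 2·1241 = 143225.

143225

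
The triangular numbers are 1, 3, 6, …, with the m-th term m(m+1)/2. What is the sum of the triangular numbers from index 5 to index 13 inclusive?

Σ i(i+1)/2 = (Σi² + Σi) / 2 over i = 5..13.
Σi = 91 − 10 = 81 and Σi² = 819 − 30 = 789.
(1·789 + 1·81) / 2 = 870/2 = 435.

435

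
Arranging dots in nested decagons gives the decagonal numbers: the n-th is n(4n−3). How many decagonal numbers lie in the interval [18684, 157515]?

The n-th decagonal number is n(4n−3).
Smallest index with value ≥ 18684: n = 69 (giving 18837).
Largest index with value ≤ 157515: n = 198 (giving 156222).
Indices 69 through 198: 130 terms.

130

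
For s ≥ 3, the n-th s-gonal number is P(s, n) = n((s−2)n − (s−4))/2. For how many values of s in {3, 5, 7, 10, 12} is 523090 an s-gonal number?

s = 3: P(3, 1022) = 522753 and P(3, 1023) = 523776; 523090 is not s-gonal.
s = 5: P(5, 590) = 521855 and P(5, 591) = 523626; 523090 is not s-gonal.
s = 7: P(7, 457) = 521437 and P(7, 458) = 523723; 523090 is not s-gonal.
s = 10: P(10, 362) = 523090. ✓
s = 12: P(12, 323) = 520353 and P(12, 324) = 523584; 523090 is not s-gonal.
Hits: s ∈ {10} → 1.

1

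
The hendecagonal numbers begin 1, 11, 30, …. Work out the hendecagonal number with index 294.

294·(9·294 − 7)/2 = 294·2639/2 = 387933.

387933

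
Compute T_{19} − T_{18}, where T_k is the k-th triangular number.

Consecutive triangular numbers differ by n: T_{19} − T_{18} = 19.

19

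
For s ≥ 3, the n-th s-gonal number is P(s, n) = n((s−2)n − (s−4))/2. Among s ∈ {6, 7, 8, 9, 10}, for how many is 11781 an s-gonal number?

s = 6: P(6, 77) = 11781. ✓
s = 7: P(7, 68) = 11458 and P(7, 69) = 11799; 11781 is not s-gonal.
s = 8: P(8, 63) = 11781. ✓
s = 9: P(9, 58) = 11629 and P(9, 59) = 12036; 11781 is not s-gonal.
s = 10: P(10, 54) = 11502 and P(10, 55) = 11935; 11781 is not s-gonal.
Hits: s ∈ {6, 8} → 2.

2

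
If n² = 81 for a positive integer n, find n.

9

We need n² = 81, so n = √81 = 9.
Check: 9² = 81. ✓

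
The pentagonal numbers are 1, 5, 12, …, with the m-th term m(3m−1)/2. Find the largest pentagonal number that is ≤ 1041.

1001

Solve n(3n−1)/2 ≤ 1041 for integer n.
n = 26 gives 1001 ≤ 1041, while n = 27 gives 1080 > 1041; so the answer is 1001.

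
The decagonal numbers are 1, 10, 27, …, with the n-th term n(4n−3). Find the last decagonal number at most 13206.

Solve n(4n−3) ≤ 13206 for integer n.
n = 57 gives 12825 ≤ 13206, while n = 58 gives 13282 > 13206; so the answer is 12825.

12825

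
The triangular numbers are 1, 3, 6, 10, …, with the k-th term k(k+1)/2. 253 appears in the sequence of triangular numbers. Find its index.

Set n(n+1)/2 = 253, giving n² + n − 506 = 0.
The discriminant is 1 + 8·253 = 2025, and √2025 = 45.
So n = (-1 + 45) / 2 = 44/2 = 22.

22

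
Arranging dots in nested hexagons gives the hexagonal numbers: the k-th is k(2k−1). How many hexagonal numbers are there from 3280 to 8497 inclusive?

The n-th hexagonal number is n(2n−1).
Smallest index with value ≥ 3280: n = 41 (giving 3321).
Largest index with value ≤ 8497: n = 65 (giving 8385).
Indices 41 through 65: 25 terms.

25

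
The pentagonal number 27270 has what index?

135

Set n(3n−1)/2 = 27270, giving 3n² − n − 54540 = 0.
The discriminant is 1 + 24·27270 = 654481, and √654481 = 809.
So n = (1 + 809) / 6 = 810/6 = 135.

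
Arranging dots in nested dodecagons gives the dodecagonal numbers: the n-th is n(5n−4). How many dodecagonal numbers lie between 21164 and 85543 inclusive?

The n-th dodecagonal number is n(5n−4).
Smallest index with value ≥ 21164: n = 66 (giving 21516).
Largest index with value ≤ 85543: n = 131 (giving 85281).
Indices 66 through 131: 66 terms.

66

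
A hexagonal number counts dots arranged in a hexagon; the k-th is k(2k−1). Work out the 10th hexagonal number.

190

The 10th hexagonal number is n(2n−1) with n = 10.
10·(2·10 − 1) = 10·19 = 190.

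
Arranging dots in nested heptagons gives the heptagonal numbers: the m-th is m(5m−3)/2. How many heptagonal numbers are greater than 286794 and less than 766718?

The n-th heptagonal number is n(5n−3)/2.
Smallest index with value > 286794: n = 340 (giving 288490).
Largest index with value < 766718: n = 554 (giving 766459).
Indices 340 through 554: 215 terms.

215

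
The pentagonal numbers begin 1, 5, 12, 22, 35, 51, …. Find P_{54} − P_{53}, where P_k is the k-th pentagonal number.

Consecutive pentagonal numbers differ by 3n − 2: here 3·54 − 2 = 160.

160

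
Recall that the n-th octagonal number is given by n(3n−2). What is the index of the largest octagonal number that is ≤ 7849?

51

Solve n(3n−2) ≤ 7849 for integer n.
n = 51 gives 7701 ≤ 7849, while n = 52 gives 8008 > 7849; so the answer is index 51.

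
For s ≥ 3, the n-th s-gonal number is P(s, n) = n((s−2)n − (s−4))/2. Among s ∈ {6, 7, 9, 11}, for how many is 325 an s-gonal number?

2

s = 6: P(6, 13) = 325. ✓
s = 7: P(7, 11) = 286 and P(7, 12) = 342; 325 is not s-gonal.
s = 9: P(9, 10) = 325. ✓
s = 11: P(11, 8) = 260 and P(11, 9) = 333; 325 is not s-gonal.
Hits: s ∈ {6, 9} → 2.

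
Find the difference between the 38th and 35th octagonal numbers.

651

38·(3·38 − 2) = 4256 and 35·(3·35 − 2) = 3605.
Difference: 4256 − 3605 = 651.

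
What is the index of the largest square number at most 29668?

172

Solve n² ≤ 29668 for integer n.
n = 172 gives 29584 ≤ 29668, while n = 173 gives 29929 > 29668; so the answer is index 172.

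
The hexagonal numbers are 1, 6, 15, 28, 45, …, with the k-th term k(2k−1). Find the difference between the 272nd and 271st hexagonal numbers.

Consecutive hexagonal numbers differ by 4n − 3: here 4·272 − 3 = 1085.

1085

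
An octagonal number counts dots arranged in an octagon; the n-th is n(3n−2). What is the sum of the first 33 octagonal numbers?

Σ i(3i−2) = 3Σi² − 2Σi over i = 1..33.
Σi = 561 and Σi² = 12529.
3·12529 − 2·561 = 36465.

36465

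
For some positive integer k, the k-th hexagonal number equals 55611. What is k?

Set n(2n−1) = 55611, giving 2n² − n − 55611 = 0.
The discriminant is 1 + 8·55611 = 444889, and √444889 = 667.
So n = (1 + 667) / 4 = 668/4 = 167.

167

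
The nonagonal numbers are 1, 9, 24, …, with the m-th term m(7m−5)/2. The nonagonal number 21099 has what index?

78

Set n(7n−5)/2 = 21099, giving 7n² − 5n − 42198 = 0.
So n = (5 + 1087) / 14 = 1092/14 = 78.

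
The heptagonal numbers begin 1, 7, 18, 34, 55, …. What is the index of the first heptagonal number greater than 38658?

Solve n(5n−3)/2 > 38658 for integer n.
The largest n with value ≤ 38658 is 124 (since 38254 ≤ 38658 < 38875), so the first above is n = 125, value 38875.

125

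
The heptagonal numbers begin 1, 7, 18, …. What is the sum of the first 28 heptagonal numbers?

18676

Σ i(5i−3)/2 = (5Σi² − 3Σi) / 2 over i = 1..28.
Σi = 406 and Σi² = 7714.
(5·7714 − 3·406) / 2 = 37352/2 = 18676.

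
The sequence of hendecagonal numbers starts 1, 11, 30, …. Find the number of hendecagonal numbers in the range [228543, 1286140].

310

The n-th hendecagonal number is n(9n−7)/2.
Smallest index with value ≥ 228543: n = 226 (giving 229051).
Largest index with value ≤ 1286140: n = 535 (giving 1286140).
Indices 226 through 535: 310 terms.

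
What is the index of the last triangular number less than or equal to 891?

Solve n(n+1)/2 ≤ 891 for integer n.
n = 41 gives 861 ≤ 891, while n = 42 gives 903 > 891; so the answer is index 41.

41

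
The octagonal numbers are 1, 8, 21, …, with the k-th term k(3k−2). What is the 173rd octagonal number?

89441

The 173rd octagonal number is n(3n−2) with n = 173.
173·(3·173 − 2) = 173·517 = 89441.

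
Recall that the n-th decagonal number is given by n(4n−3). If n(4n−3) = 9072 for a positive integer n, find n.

Set n(4n−3) = 9072, giving 4n² − 3n − 9072 = 0.
So n = (3 + 381) / 8 = 384/8 = 48.

48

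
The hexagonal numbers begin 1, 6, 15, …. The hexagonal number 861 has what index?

Set n(2n−1) = 861, giving 2n² − n − 861 = 0.
The discriminant is 1 + 8·861 = 6889, and √6889 = 83.
So n = (1 + 83) / 4 = 84/4 = 21.
Check: 21·(2·21 − 1) = 861. ✓

21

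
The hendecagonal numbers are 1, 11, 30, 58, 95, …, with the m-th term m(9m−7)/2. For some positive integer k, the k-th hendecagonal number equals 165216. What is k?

Set n(9n−7)/2 = 165216, giving 9n² − 7n − 330432 = 0.
So n = (7 + 3449) / 18 = 3456/18 = 192.
Check: 192·(9·192 − 7)/2 = 165216. ✓

192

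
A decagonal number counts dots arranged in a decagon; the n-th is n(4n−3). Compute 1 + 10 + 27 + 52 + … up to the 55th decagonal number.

223300

Σ i(4i−3) = 4Σi² − 3Σi over i = 1..55.
Σi = 1540 and Σi² = 56980.
4·56980 − 3·1540 = 223300.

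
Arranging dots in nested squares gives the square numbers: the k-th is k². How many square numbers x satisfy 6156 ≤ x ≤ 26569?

85

The n-th square number is n².
Smallest index with value ≥ 6156: n = 79 (giving 6241).
Largest index with value ≤ 26569: n = 163 (giving 26569).
Indices 79 through 163: 85 terms.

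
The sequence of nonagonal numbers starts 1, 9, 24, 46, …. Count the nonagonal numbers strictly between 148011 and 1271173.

The n-th nonagonal number is n(7n−5)/2.
Smallest index with value > 148011: n = 207 (giving 149454).
Largest index with value < 1271173: n = 603 (giving 1271124).
Indices 207 through 603: 397 terms.

397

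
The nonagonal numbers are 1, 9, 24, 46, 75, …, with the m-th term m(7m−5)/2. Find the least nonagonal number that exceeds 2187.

Solve n(7n−5)/2 > 2187 for integer n.
The largest n with value ≤ 2187 is 25 (since 2125 ≤ 2187 < 2301), so the first above is n = 26, value 2301.

2301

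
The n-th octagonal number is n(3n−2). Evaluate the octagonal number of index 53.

8321

The 53rd octagonal number is n(3n−2) with n = 53.
53·(3·53 − 2) = 53·157 = 8321.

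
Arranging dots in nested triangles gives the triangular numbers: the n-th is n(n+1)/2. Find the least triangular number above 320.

325

Solve n(n+1)/2 > 320 for integer n.
The largest n with value ≤ 320 is 24 (since 300 ≤ 320 < 325), so the first above is n = 25, value 325.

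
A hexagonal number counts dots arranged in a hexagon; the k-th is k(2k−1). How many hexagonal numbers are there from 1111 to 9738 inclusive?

The n-th hexagonal number is n(2n−1).
Smallest index with value ≥ 1111: n = 24 (giving 1128).
Largest index with value ≤ 9738: n = 70 (giving 9730).
Indices 24 through 70: 47 terms.

47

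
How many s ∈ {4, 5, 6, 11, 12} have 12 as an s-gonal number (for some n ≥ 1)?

2

s = 4: P(4, 3) = 9 and P(4, 4) = 16; 12 is not s-gonal.
s = 5: P(5, 3) = 12. ✓
s = 6: P(6, 2) = 6 and P(6, 3) = 15; 12 is not s-gonal.
s = 11: P(11, 2) = 11 and P(11, 3) = 30; 12 is not s-gonal.
s = 12: P(12, 2) = 12. ✓
Hits: s ∈ {5, 12} → 2.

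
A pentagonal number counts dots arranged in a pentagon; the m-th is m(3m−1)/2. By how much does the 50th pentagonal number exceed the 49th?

148

Consecutive pentagonal numbers differ by 3n − 2: here 3·50 − 2 = 148.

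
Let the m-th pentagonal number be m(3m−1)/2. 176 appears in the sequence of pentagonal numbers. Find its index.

Set n(3n−1)/2 = 176, giving 3n² − n − 352 = 0.
The discriminant is 1 + 24·176 = 4225, and √4225 = 65.
So n = (1 + 65) / 6 = 66/6 = 11.

11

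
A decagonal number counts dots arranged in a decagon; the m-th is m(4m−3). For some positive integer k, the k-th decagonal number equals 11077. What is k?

53

Set n(4n−3) = 11077, giving 4n² − 3n − 11077 = 0.
The discriminant is 9 + 16·11077 = 177241, and √177241 = 421.
So n = (3 + 421) / 8 = 424/8 = 53.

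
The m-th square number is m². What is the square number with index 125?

15625

The 125th square number is n² with n = 125.
125² = 15625.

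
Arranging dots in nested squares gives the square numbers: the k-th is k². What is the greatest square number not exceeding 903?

Solve n² ≤ 903 for integer n.
n = 30 gives 900 ≤ 903, while n = 31 gives 961 > 903; so the answer is 900.

900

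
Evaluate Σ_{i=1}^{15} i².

1240

Σ_{i=1}^{15} i² = 15·16·31/6 = 1240.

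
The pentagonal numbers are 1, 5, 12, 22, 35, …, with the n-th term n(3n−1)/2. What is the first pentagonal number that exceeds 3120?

Solve n(3n−1)/2 > 3120 for integer n.
The largest n with value ≤ 3120 is 45 (since 3015 ≤ 3120 < 3151), so the first above is n = 46, value 3151.

3151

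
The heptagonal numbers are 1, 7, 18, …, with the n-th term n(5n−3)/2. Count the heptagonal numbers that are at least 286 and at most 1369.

13

The n-th heptagonal number is n(5n−3)/2.
Smallest index with value ≥ 286: n = 11 (giving 286).
Largest index with value ≤ 1369: n = 23 (giving 1288).
Indices 11 through 23: 13 terms.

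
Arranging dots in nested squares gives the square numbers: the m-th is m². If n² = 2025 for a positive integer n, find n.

We need n² = 2025, so n = √2025 = 45.
Check: 45² = 2025. ✓

45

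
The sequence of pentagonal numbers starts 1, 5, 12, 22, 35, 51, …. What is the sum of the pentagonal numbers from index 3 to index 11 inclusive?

720

Σ i(3i−1)/2 = (3Σi² − Σi) / 2 over i = 3..11.
Σi = 66 − 3 = 63 and Σi² = 506 − 5 = 501.
(3·501 − 1·63) / 2 = 1440/2 = 720.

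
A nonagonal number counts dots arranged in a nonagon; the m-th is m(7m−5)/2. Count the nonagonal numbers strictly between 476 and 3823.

The n-th nonagonal number is n(7n−5)/2.
Smallest index with value > 476: n = 13 (giving 559).
Largest index with value < 3823: n = 33 (giving 3729).
Indices 13 through 33: 21 terms.

21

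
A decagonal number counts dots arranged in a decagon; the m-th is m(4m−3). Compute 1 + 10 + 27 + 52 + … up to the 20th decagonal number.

10850

Σ i(4i−3) = 4Σi² − 3Σi over i = 1..20.
Σi = 210 and Σi² = 2870.
4·2870 − 3·210 = 10850.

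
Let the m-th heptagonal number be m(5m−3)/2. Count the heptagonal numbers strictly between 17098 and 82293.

98

The n-th heptagonal number is n(5n−3)/2.
Smallest index with value > 17098: n = 84 (giving 17514).
Largest index with value < 82293: n = 181 (giving 81631).
Indices 84 through 181: 98 terms.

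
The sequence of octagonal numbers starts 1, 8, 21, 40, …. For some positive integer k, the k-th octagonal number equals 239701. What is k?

Set n(3n−2) = 239701, giving 3n² − 2n − 239701 = 0.
The discriminant is 4 + 12·239701 = 2876416, and √2876416 = 1696.
So n = (2 + 1696) / 6 = 1698/6 = 283.
Check: 283·(3·283 − 2) = 239701. ✓

283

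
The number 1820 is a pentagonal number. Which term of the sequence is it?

Set n(3n−1)/2 = 1820, giving 3n² − n − 3640 = 0.
The discriminant is 1 + 24·1820 = 43681, and √43681 = 209.
So n = (1 + 209) / 6 = 210/6 = 35.

35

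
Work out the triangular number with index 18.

The 18th triangular number is n(n+1)/2 with n = 18.
18·19/2 = 342/2 = 171.

171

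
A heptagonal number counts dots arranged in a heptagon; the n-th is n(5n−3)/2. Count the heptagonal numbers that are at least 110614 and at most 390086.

The n-th heptagonal number is n(5n−3)/2.
Smallest index with value ≥ 110614: n = 211 (giving 110986).
Largest index with value ≤ 390086: n = 395 (giving 389470).
Indices 211 through 395: 185 terms.

185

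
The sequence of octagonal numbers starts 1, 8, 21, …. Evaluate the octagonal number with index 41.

41·(3·41 − 2) = 41·121 = 4961.

4961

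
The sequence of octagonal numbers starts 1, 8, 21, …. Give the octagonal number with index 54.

The 54th octagonal number is n(3n−2) with n = 54.
54·(3·54 − 2) = 54·160 = 8640.

8640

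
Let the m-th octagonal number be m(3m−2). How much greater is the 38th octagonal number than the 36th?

38·(3·38 − 2) = 4256 and 36·(3·36 − 2) = 3816.
Difference: 4256 − 3816 = 440.

440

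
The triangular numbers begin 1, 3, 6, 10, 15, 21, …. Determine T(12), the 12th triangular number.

78

The 12th triangular number is n(n+1)/2 with n = 12.
12·13/2 = 156/2 = 78.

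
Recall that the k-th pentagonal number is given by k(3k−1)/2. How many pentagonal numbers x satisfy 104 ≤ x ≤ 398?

The n-th pentagonal number is n(3n−1)/2.
Smallest index with value ≥ 104: n = 9 (giving 117).
Largest index with value ≤ 398: n = 16 (giving 376).
Indices 9 through 16: 8 terms.

8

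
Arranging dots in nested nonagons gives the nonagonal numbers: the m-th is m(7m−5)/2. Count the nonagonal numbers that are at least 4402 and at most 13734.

The n-th nonagonal number is n(7n−5)/2.
Smallest index with value ≥ 4402: n = 36 (giving 4446).
Largest index with value ≤ 13734: n = 63 (giving 13734).
Indices 36 through 63: 28 terms.

28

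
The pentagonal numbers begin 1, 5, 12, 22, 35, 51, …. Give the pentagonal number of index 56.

The 56th pentagonal number is n(3n−1)/2 with n = 56.
56·(3·56 − 1)/2 = 56·167/2 = 4676.

4676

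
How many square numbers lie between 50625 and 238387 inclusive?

264

The n-th square number is n².
Smallest index with value ≥ 50625: n = 225 (giving 50625).
Largest index with value ≤ 238387: n = 488 (giving 238144).
Indices 225 through 488: 264 terms.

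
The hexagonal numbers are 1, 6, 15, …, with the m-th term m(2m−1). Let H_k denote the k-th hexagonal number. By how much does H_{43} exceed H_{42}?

Consecutive hexagonal numbers differ by 4n − 3: here 4·43 − 3 = 169.

169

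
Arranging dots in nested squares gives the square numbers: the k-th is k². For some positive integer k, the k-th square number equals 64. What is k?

8

We need n² = 64, so n = √64 = 8.
Check: 8² = 64. ✓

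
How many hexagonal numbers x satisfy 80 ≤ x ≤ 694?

12

The n-th hexagonal number is n(2n−1).
Smallest index with value ≥ 80: n = 7 (giving 91).
Largest index with value ≤ 694: n = 18 (giving 630).
Indices 7 through 18: 12 terms.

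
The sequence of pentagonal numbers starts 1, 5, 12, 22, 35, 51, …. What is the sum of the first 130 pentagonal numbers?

1106950

Σ i(3i−1)/2 = (3Σi² − Σi) / 2 over i = 1..130.
Σi = 8515 and Σi² = 740805.
(3·740805 − 1·8515) / 2 = 2213900/2 = 1106950.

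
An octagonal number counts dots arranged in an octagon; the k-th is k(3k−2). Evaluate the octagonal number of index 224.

150080

The 224th octagonal number is n(3n−2) with n = 224.
224·(3·224 − 2) = 224·670 = 150080.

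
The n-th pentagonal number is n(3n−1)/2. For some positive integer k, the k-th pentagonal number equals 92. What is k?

8

Set n(3n−1)/2 = 92, giving 3n² − n − 184 = 0.
The discriminant is 1 + 24·92 = 2209, and √2209 = 47.
So n = (1 + 47) / 6 = 48/6 = 8.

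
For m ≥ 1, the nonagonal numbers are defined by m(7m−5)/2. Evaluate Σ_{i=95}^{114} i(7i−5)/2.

761520

Σ i(7i−5)/2 = (7Σi² − 5Σi) / 2 over i = 95..114.
Σi = 6555 − 4465 = 2090 and Σi² = 500365 − 281295 = 219070.
(7·219070 − 5·2090) / 2 = 1523040/2 = 761520.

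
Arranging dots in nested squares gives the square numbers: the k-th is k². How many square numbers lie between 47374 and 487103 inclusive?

The n-th square number is n².
Smallest index with value ≥ 47374: n = 218 (giving 47524).
Largest index with value ≤ 487103: n = 697 (giving 485809).
Indices 218 through 697: 480 terms.

480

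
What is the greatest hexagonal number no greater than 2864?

2850

Solve n(2n−1) ≤ 2864 for integer n.
n = 38 gives 2850 ≤ 2864, while n = 39 gives 3003 > 2864; so the answer is 2850.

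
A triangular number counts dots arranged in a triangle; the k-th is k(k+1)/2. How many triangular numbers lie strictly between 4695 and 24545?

125

The n-th triangular number is n(n+1)/2.
Smallest index with value > 4695: n = 97 (giving 4753).
Largest index with value < 24545: n = 221 (giving 24531).
Indices 97 through 221: 125 terms.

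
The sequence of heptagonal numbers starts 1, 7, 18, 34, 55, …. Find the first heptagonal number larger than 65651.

66178

Solve n(5n−3)/2 > 65651 for integer n.
The largest n with value ≤ 65651 is 162 (since 65367 ≤ 65651 < 66178), so the first above is n = 163, value 66178.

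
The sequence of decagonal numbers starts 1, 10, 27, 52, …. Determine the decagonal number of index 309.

The 309th decagonal number is n(4n−3) with n = 309.
309·(4·309 − 3) = 309·1233 = 380997.

380997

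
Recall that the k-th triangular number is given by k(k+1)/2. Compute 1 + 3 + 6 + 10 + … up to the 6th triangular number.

56

Σ i(i+1)/2 = (Σi² + Σi) / 2 over i = 1..6.
Σi = 21 and Σi² = 91.
(1·91 + 1·21) / 2 = 112/2 = 56.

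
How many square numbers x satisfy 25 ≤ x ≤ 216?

10

The n-th square number is n².
Smallest index with value ≥ 25: n = 5 (giving 25).
Largest index with value ≤ 216: n = 14 (giving 196).
Indices 5 through 14: 10 terms.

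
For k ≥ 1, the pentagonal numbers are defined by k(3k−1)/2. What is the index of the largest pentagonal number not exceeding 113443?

Solve n(3n−1)/2 ≤ 113443 for integer n.
n = 275 gives 113300 ≤ 113443, while n = 276 gives 114126 > 113443; so the answer is index 275.

275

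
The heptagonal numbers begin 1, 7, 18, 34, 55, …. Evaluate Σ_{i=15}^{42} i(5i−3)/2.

60228

Σ i(5i−3)/2 = (5Σi² − 3Σi) / 2 over i = 15..42.
Σi = 903 − 105 = 798 and Σi² = 25585 − 1015 = 24570.
(5·24570 − 3·798) / 2 = 120456/2 = 60228.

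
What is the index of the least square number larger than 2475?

50

Solve n² > 2475 for integer n.
The largest n with value ≤ 2475 is 49 (since 2401 ≤ 2475 < 2500), so the first above is n = 50, value 2500.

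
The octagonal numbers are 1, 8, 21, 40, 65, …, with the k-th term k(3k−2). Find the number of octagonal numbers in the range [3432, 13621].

33

The n-th octagonal number is n(3n−2).
Smallest index with value ≥ 3432: n = 35 (giving 3605).
Largest index with value ≤ 13621: n = 67 (giving 13333).
Indices 35 through 67: 33 terms.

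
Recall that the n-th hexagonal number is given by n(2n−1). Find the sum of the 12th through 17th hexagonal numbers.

Σ i(2i−1) = 2Σi² − Σi over i = 12..17.
Σi = 153 − 66 = 87 and Σi² = 1785 − 506 = 1279.
2·1279 − 1·87 = 2471.

2471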